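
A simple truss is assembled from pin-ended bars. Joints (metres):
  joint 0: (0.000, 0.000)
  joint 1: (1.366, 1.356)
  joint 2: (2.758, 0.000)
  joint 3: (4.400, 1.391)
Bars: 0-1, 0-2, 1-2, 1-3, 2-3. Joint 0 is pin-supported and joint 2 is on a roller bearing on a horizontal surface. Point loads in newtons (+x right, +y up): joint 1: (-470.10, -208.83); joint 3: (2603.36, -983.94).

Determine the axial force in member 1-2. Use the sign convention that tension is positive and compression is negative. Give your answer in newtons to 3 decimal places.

-2475.087

N=4 nodes, M=5 members, R=3 reactions → 2N=8, M+R=8
member 0 (0-1): L=1.9248, (cx,cy)=(0.7097,0.7045)
member 1 (0-2): L=2.7580, (cx,cy)=(1.0000,0.0000)
member 2 (1-2): L=1.9433, (cx,cy)=(0.7163,-0.6978)
member 3 (1-3): L=3.0342, (cx,cy)=(0.9999,0.0115)
member 4 (2-3): L=2.1520, (cx,cy)=(0.7630,0.6464)
solve A·x = −loads:
  F[0-1] = +2217.5531 N (tension)
  F[0-2] = +559.4631 N (tension)
  F[1-2] = -2475.0873 N (compression)
  F[1-3] = +3817.0774 N (tension)
  F[2-3] = -1590.3513 N (compression)
  Rx@0 = -2133.2600 N
  Ry@0 = -1562.2757 N
  Ry@2 = +2755.0457 N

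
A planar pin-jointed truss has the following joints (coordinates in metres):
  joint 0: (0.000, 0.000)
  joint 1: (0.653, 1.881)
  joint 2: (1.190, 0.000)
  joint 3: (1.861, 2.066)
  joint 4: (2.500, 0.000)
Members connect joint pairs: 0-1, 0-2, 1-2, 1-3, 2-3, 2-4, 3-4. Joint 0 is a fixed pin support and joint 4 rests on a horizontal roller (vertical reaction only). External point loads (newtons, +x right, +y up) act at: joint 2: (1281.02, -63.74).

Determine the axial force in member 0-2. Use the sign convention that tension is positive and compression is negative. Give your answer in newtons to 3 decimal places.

N=5 nodes, M=7 members, R=3 reactions → 2N=10, M+R=10
member 0 (0-1): L=1.9911, (cx,cy)=(0.3280,0.9447)
member 1 (0-2): L=1.1900, (cx,cy)=(1.0000,0.0000)
member 2 (1-2): L=1.9562, (cx,cy)=(0.2745,-0.9616)
member 3 (1-3): L=1.2221, (cx,cy)=(0.9885,0.1514)
member 4 (2-3): L=2.1722, (cx,cy)=(0.3089,0.9511)
member 5 (2-4): L=1.3100, (cx,cy)=(1.0000,0.0000)
member 6 (3-4): L=2.1626, (cx,cy)=(0.2955,-0.9553)
solve A·x = −loads:
  F[0-1] = -35.3551 N (compression)
  F[0-2] = +1292.6149 N (tension)
  F[1-2] = +31.5099 N (tension)
  F[1-3] = -20.4810 N (compression)
  F[2-3] = +35.1602 N (tension)
  F[2-4] = +9.3840 N (tension)
  F[3-4] = -31.7583 N (compression)
  Rx@0 = -1281.0200 N
  Ry@0 = +33.3998 N
  Ry@4 = +30.3402 N

1292.615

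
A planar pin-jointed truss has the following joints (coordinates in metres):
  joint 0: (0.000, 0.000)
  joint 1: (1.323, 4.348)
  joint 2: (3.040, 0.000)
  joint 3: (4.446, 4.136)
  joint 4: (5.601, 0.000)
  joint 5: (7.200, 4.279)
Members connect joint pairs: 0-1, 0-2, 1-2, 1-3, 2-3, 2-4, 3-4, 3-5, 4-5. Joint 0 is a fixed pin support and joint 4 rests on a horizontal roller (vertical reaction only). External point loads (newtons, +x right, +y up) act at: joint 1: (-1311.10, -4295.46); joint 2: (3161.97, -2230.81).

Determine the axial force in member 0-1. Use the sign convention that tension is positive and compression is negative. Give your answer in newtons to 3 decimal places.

-5559.412

N=6 nodes, M=9 members, R=3 reactions → 2N=12, M+R=12
member 0 (0-1): L=4.5448, (cx,cy)=(0.2911,0.9567)
member 1 (0-2): L=3.0400, (cx,cy)=(1.0000,0.0000)
member 2 (1-2): L=4.6747, (cx,cy)=(0.3673,-0.9301)
member 3 (1-3): L=3.1302, (cx,cy)=(0.9977,-0.0677)
member 4 (2-3): L=4.3684, (cx,cy)=(0.3219,0.9468)
member 5 (2-4): L=2.5610, (cx,cy)=(1.0000,0.0000)
member 6 (3-4): L=4.2942, (cx,cy)=(0.2690,-0.9632)
member 7 (3-5): L=2.7577, (cx,cy)=(0.9987,0.0519)
member 8 (4-5): L=4.5680, (cx,cy)=(0.3500,0.9367)
solve A·x = −loads:
  F[0-1] = -5559.4116 N (compression)
  F[0-2] = +3469.2165 N (tension)
  F[1-2] = +1153.4210 N (tension)
  F[1-3] = -732.5723 N (compression)
  F[2-3] = +1223.0882 N (tension)
  F[2-4] = +337.2350 N (tension)
  F[3-4] = -1253.8259 N (compression)
  F[3-5] = -0.0000 N (compression)
  F[4-5] = +0.0000 N (tension)
  Rx@0 = -1850.8700 N
  Ry@0 = +5318.6476 N
  Ry@4 = +1207.6224 N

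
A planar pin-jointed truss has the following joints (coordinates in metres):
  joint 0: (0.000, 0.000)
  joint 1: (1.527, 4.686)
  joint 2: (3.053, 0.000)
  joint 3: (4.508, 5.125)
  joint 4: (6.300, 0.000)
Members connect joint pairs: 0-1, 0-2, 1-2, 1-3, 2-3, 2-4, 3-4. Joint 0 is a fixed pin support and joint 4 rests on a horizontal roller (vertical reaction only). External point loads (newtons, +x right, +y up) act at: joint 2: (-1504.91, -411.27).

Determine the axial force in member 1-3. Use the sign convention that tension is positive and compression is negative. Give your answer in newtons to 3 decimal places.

N=5 nodes, M=7 members, R=3 reactions → 2N=10, M+R=10
member 0 (0-1): L=4.9285, (cx,cy)=(0.3098,0.9508)
member 1 (0-2): L=3.0530, (cx,cy)=(1.0000,0.0000)
member 2 (1-2): L=4.9282, (cx,cy)=(0.3096,-0.9509)
member 3 (1-3): L=3.0132, (cx,cy)=(0.9893,0.1457)
member 4 (2-3): L=5.3275, (cx,cy)=(0.2731,0.9620)
member 5 (2-4): L=3.2470, (cx,cy)=(1.0000,0.0000)
member 6 (3-4): L=5.4293, (cx,cy)=(0.3301,-0.9440)
solve A·x = −loads:
  F[0-1] = -222.9375 N (compression)
  F[0-2] = -1435.8374 N (compression)
  F[1-2] = +202.5137 N (tension)
  F[1-3] = -133.2014 N (compression)
  F[2-3] = +227.3527 N (tension)
  F[2-4] = +69.6879 N (tension)
  F[3-4] = -211.1350 N (compression)
  Rx@0 = +1504.9100 N
  Ry@0 = +211.9673 N
  Ry@4 = +199.3027 N

-133.201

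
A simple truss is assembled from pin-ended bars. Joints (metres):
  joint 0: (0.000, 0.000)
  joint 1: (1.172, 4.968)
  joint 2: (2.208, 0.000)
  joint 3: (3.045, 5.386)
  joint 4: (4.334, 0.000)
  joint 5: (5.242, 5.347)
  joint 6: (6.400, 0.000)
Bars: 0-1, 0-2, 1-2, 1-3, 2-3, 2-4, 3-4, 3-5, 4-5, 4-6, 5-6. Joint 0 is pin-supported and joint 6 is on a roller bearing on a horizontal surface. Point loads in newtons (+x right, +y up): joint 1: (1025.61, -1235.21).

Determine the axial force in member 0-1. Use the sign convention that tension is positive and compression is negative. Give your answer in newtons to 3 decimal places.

-218.726

N=7 nodes, M=11 members, R=3 reactions → 2N=14, M+R=14
member 0 (0-1): L=5.1044, (cx,cy)=(0.2296,0.9733)
member 1 (0-2): L=2.2080, (cx,cy)=(1.0000,0.0000)
member 2 (1-2): L=5.0749, (cx,cy)=(0.2041,-0.9789)
member 3 (1-3): L=1.9191, (cx,cy)=(0.9760,0.2178)
member 4 (2-3): L=5.4506, (cx,cy)=(0.1536,0.9881)
member 5 (2-4): L=2.1260, (cx,cy)=(1.0000,0.0000)
member 6 (3-4): L=5.5381, (cx,cy)=(0.2328,-0.9725)
member 7 (3-5): L=2.1973, (cx,cy)=(0.9998,-0.0177)
member 8 (4-5): L=5.4235, (cx,cy)=(0.1674,0.9859)
member 9 (4-6): L=2.0660, (cx,cy)=(1.0000,0.0000)
member 10 (5-6): L=5.4710, (cx,cy)=(0.2117,-0.9773)
solve A·x = −loads:
  F[0-1] = -218.7260 N (compression)
  F[0-2] = +1075.8311 N (tension)
  F[1-2] = -1232.2327 N (compression)
  F[1-3] = -844.5566 N (compression)
  F[2-3] = +1220.7621 N (tension)
  F[2-4] = +636.8194 N (tension)
  F[3-4] = -1044.0090 N (compression)
  F[3-5] = -393.8868 N (compression)
  F[4-5] = +1029.8722 N (tension)
  F[4-6] = +221.4055 N (tension)
  F[5-6] = -1046.0278 N (compression)
  Rx@0 = -1025.6100 N
  Ry@0 = +212.8824 N
  Ry@6 = +1022.3276 N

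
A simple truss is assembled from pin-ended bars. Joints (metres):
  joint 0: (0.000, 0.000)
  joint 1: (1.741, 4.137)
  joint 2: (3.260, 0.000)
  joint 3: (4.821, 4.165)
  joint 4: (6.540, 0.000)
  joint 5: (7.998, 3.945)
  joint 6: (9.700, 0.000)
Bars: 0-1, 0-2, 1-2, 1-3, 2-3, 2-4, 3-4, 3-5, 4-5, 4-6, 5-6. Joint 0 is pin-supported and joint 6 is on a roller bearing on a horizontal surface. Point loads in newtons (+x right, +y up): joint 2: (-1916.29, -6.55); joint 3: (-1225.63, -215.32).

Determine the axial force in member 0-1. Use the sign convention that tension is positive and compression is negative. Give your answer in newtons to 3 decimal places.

N=7 nodes, M=11 members, R=3 reactions → 2N=14, M+R=14
member 0 (0-1): L=4.4884, (cx,cy)=(0.3879,0.9217)
member 1 (0-2): L=3.2600, (cx,cy)=(1.0000,0.0000)
member 2 (1-2): L=4.4071, (cx,cy)=(0.3447,-0.9387)
member 3 (1-3): L=3.0801, (cx,cy)=(1.0000,0.0091)
member 4 (2-3): L=4.4479, (cx,cy)=(0.3510,0.9364)
member 5 (2-4): L=3.2800, (cx,cy)=(1.0000,0.0000)
member 6 (3-4): L=4.5058, (cx,cy)=(0.3815,-0.9244)
member 7 (3-5): L=3.1846, (cx,cy)=(0.9976,-0.0691)
member 8 (4-5): L=4.2058, (cx,cy)=(0.3467,0.9380)
member 9 (4-6): L=3.1600, (cx,cy)=(1.0000,0.0000)
member 10 (5-6): L=4.2965, (cx,cy)=(0.3961,-0.9182)
solve A·x = −loads:
  F[0-1] = -693.1871 N (compression)
  F[0-2] = -2873.0413 N (compression)
  F[1-2] = +675.7626 N (tension)
  F[1-3] = -501.8177 N (compression)
  F[2-3] = -670.4480 N (compression)
  F[2-4] = -488.5386 N (compression)
  F[3-4] = +426.7681 N (tension)
  F[3-5] = +326.5029 N (tension)
  F[4-5] = -420.5693 N (compression)
  F[4-6] = -179.9267 N (compression)
  F[5-6] = +454.2029 N (tension)
  Rx@0 = +3141.9200 N
  Ry@0 = +638.9152 N
  Ry@6 = -417.0452 N

-693.187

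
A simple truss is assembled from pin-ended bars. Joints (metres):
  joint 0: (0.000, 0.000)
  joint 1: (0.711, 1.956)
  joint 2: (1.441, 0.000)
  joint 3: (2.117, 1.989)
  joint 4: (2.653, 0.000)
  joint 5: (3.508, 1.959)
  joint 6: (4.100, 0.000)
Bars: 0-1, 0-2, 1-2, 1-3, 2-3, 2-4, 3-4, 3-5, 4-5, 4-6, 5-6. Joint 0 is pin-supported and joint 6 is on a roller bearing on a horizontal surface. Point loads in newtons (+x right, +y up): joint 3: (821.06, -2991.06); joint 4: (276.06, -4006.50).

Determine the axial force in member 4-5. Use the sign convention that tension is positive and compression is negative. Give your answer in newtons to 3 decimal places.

N=7 nodes, M=11 members, R=3 reactions → 2N=14, M+R=14
member 0 (0-1): L=2.0812, (cx,cy)=(0.3416,0.9398)
member 1 (0-2): L=1.4410, (cx,cy)=(1.0000,0.0000)
member 2 (1-2): L=2.0878, (cx,cy)=(0.3497,-0.9369)
member 3 (1-3): L=1.4064, (cx,cy)=(0.9997,0.0235)
member 4 (2-3): L=2.1007, (cx,cy)=(0.3218,0.9468)
member 5 (2-4): L=1.2120, (cx,cy)=(1.0000,0.0000)
member 6 (3-4): L=2.0600, (cx,cy)=(0.2602,-0.9656)
member 7 (3-5): L=1.3913, (cx,cy)=(0.9998,-0.0216)
member 8 (4-5): L=2.1375, (cx,cy)=(0.4000,0.9165)
member 9 (4-6): L=1.4470, (cx,cy)=(1.0000,0.0000)
member 10 (5-6): L=2.0465, (cx,cy)=(0.2893,-0.9572)
solve A·x = −loads:
  F[0-1] = -2619.9679 N (compression)
  F[0-2] = +1992.1726 N (tension)
  F[1-2] = +2583.1846 N (tension)
  F[1-3] = -1798.7668 N (compression)
  F[2-3] = -2556.0891 N (compression)
  F[2-4] = +3717.9200 N (tension)
  F[3-4] = -473.4550 N (compression)
  F[3-5] = -3319.4389 N (compression)
  F[4-5] = +4870.2582 N (tension)
  F[4-6] = +1370.5212 N (tension)
  F[5-6] = -4737.7800 N (compression)
  Rx@0 = -1097.1200 N
  Ry@0 = +2462.3388 N
  Ry@6 = +4535.2212 N

4870.258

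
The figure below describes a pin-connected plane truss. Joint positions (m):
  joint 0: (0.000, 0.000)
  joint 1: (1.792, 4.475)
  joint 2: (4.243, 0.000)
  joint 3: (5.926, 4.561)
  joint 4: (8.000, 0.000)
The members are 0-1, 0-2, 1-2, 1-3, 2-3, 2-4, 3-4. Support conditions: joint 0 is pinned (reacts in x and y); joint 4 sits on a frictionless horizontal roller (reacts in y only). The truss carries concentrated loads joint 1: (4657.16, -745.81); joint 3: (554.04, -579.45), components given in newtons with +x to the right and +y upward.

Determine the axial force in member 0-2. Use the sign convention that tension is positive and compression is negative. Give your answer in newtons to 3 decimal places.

N=5 nodes, M=7 members, R=3 reactions → 2N=10, M+R=10
member 0 (0-1): L=4.8205, (cx,cy)=(0.3717,0.9283)
member 1 (0-2): L=4.2430, (cx,cy)=(1.0000,0.0000)
member 2 (1-2): L=5.1023, (cx,cy)=(0.4804,-0.8771)
member 3 (1-3): L=4.1349, (cx,cy)=(0.9998,0.0208)
member 4 (2-3): L=4.8616, (cx,cy)=(0.3462,0.9382)
member 5 (2-4): L=3.7570, (cx,cy)=(1.0000,0.0000)
member 6 (3-4): L=5.0104, (cx,cy)=(0.4139,-0.9103)
solve A·x = −loads:
  F[0-1] = +2361.2202 N (tension)
  F[0-2] = +4333.4204 N (tension)
  F[1-2] = -3400.4981 N (compression)
  F[1-3] = -2146.3281 N (compression)
  F[2-3] = +3179.0175 N (tension)
  F[2-4] = +1599.3855 N (tension)
  F[3-4] = -3863.8260 N (compression)
  Rx@0 = -5211.2000 N
  Ry@0 = -2192.0000 N
  Ry@4 = +3517.2600 N

4333.420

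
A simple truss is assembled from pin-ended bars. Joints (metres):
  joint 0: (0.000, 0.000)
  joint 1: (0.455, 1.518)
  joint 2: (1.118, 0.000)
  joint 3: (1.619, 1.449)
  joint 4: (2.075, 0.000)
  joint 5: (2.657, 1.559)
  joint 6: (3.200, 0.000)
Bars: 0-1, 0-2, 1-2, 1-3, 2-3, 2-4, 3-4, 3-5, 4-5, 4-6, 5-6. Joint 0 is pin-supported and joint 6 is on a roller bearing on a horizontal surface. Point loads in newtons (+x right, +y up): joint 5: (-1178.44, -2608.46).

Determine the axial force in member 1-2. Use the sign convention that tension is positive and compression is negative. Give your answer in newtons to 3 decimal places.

N=7 nodes, M=11 members, R=3 reactions → 2N=14, M+R=14
member 0 (0-1): L=1.5847, (cx,cy)=(0.2871,0.9579)
member 1 (0-2): L=1.1180, (cx,cy)=(1.0000,0.0000)
member 2 (1-2): L=1.6565, (cx,cy)=(0.4002,-0.9164)
member 3 (1-3): L=1.1660, (cx,cy)=(0.9982,-0.0592)
member 4 (2-3): L=1.5332, (cx,cy)=(0.3268,0.9451)
member 5 (2-4): L=0.9570, (cx,cy)=(1.0000,0.0000)
member 6 (3-4): L=1.5191, (cx,cy)=(0.3002,-0.9539)
member 7 (3-5): L=1.0438, (cx,cy)=(0.9944,0.1054)
member 8 (4-5): L=1.6641, (cx,cy)=(0.3497,0.9368)
member 9 (4-6): L=1.1250, (cx,cy)=(1.0000,0.0000)
member 10 (5-6): L=1.6509, (cx,cy)=(0.3289,-0.9444)
solve A·x = −loads:
  F[0-1] = -1061.4353 N (compression)
  F[0-2] = -873.6846 N (compression)
  F[1-2] = +1159.2162 N (tension)
  F[1-3] = -770.0796 N (compression)
  F[2-3] = -1124.0194 N (compression)
  F[2-4] = -42.4089 N (compression)
  F[3-4] = +909.3666 N (tension)
  F[3-5] = -1416.8999 N (compression)
  F[4-5] = -925.9009 N (compression)
  F[4-6] = +554.3949 N (tension)
  F[5-6] = -1685.5007 N (compression)
  Rx@0 = +1178.4400 N
  Ry@0 = +1016.7443 N
  Ry@6 = +1591.7157 N

1159.216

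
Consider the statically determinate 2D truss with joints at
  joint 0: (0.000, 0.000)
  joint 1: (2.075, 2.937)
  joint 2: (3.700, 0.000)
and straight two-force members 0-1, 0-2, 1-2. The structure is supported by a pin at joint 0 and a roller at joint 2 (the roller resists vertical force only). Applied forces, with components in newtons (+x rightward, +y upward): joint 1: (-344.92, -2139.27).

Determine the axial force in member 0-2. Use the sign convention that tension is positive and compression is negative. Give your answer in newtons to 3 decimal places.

512.306

N=3 nodes, M=3 members, R=3 reactions → 2N=6, M+R=6
member 0 (0-1): L=3.5961, (cx,cy)=(0.5770,0.8167)
member 1 (0-2): L=3.7000, (cx,cy)=(1.0000,0.0000)
member 2 (1-2): L=3.3566, (cx,cy)=(0.4841,-0.8750)
solve A·x = −loads:
  F[0-1] = -1485.6046 N (compression)
  F[0-2] = +512.3059 N (tension)
  F[1-2] = -1058.2111 N (compression)
  Rx@0 = +344.9200 N
  Ry@0 = +1213.3362 N
  Ry@2 = +925.9338 N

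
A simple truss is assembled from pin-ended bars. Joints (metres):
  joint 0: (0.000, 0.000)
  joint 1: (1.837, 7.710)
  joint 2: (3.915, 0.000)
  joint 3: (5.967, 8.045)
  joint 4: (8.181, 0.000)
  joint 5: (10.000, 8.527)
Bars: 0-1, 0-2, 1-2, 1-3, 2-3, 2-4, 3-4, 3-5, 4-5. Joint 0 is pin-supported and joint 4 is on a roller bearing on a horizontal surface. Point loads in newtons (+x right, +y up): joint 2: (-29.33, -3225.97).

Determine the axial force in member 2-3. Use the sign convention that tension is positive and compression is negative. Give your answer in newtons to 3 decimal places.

N=6 nodes, M=9 members, R=3 reactions → 2N=12, M+R=12
member 0 (0-1): L=7.9258, (cx,cy)=(0.2318,0.9728)
member 1 (0-2): L=3.9150, (cx,cy)=(1.0000,0.0000)
member 2 (1-2): L=7.9851, (cx,cy)=(0.2602,-0.9655)
member 3 (1-3): L=4.1436, (cx,cy)=(0.9967,0.0808)
member 4 (2-3): L=8.3026, (cx,cy)=(0.2472,0.9690)
member 5 (2-4): L=4.2660, (cx,cy)=(1.0000,0.0000)
member 6 (3-4): L=8.3441, (cx,cy)=(0.2653,-0.9642)
member 7 (3-5): L=4.0617, (cx,cy)=(0.9929,0.1187)
member 8 (4-5): L=8.7189, (cx,cy)=(0.2086,0.9780)
solve A·x = −loads:
  F[0-1] = -1729.2778 N (compression)
  F[0-2] = +371.4717 N (tension)
  F[1-2] = +1671.9926 N (tension)
  F[1-3] = -838.6563 N (compression)
  F[2-3] = +1663.1824 N (tension)
  F[2-4] = +424.8516 N (tension)
  F[3-4] = -1601.1742 N (compression)
  F[3-5] = -0.0000 N (compression)
  F[4-5] = -0.0000 N (compression)
  Rx@0 = +29.3300 N
  Ry@0 = +1682.1890 N
  Ry@4 = +1543.7810 N

1663.182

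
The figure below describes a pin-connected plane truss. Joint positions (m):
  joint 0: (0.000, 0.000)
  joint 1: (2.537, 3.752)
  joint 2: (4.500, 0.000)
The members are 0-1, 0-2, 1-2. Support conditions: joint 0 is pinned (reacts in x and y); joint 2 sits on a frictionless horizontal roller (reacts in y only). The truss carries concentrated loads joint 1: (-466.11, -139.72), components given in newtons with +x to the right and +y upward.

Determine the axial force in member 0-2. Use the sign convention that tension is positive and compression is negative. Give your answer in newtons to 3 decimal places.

-162.116

N=3 nodes, M=3 members, R=3 reactions → 2N=6, M+R=6
member 0 (0-1): L=4.5292, (cx,cy)=(0.5601,0.8284)
member 1 (0-2): L=4.5000, (cx,cy)=(1.0000,0.0000)
member 2 (1-2): L=4.2345, (cx,cy)=(0.4636,-0.8861)
solve A·x = −loads:
  F[0-1] = -542.7116 N (compression)
  F[0-2] = -162.1155 N (compression)
  F[1-2] = +349.7075 N (tension)
  Rx@0 = +466.1100 N
  Ry@0 = +449.5811 N
  Ry@2 = -309.8611 N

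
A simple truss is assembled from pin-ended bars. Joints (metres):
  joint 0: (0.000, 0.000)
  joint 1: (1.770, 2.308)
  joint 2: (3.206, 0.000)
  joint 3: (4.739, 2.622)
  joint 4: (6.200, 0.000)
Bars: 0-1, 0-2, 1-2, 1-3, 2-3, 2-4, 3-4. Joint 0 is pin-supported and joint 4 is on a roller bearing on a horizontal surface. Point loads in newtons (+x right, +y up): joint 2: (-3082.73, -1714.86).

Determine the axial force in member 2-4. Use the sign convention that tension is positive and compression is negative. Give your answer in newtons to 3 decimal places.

494.104

N=5 nodes, M=7 members, R=3 reactions → 2N=10, M+R=10
member 0 (0-1): L=2.9086, (cx,cy)=(0.6085,0.7935)
member 1 (0-2): L=3.2060, (cx,cy)=(1.0000,0.0000)
member 2 (1-2): L=2.7183, (cx,cy)=(0.5283,-0.8491)
member 3 (1-3): L=2.9856, (cx,cy)=(0.9945,0.1052)
member 4 (2-3): L=3.0373, (cx,cy)=(0.5047,0.8633)
member 5 (2-4): L=2.9940, (cx,cy)=(1.0000,0.0000)
member 6 (3-4): L=3.0016, (cx,cy)=(0.4867,-0.8735)
solve A·x = −loads:
  F[0-1] = -1043.5953 N (compression)
  F[0-2] = -2447.6532 N (compression)
  F[1-2] = +840.8785 N (tension)
  F[1-3] = -1085.3139 N (compression)
  F[2-3] = +1159.4127 N (tension)
  F[2-4] = +494.1036 N (tension)
  F[3-4] = -1015.1165 N (compression)
  Rx@0 = +3082.7300 N
  Ry@0 = +828.1114 N
  Ry@4 = +886.7486 N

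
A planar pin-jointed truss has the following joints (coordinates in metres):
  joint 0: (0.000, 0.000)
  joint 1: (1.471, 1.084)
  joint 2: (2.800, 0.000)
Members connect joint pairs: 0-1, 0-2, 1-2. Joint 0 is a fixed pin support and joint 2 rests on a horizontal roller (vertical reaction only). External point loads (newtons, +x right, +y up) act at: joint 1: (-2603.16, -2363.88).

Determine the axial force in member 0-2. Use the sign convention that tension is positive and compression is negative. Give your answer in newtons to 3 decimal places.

286.993

N=3 nodes, M=3 members, R=3 reactions → 2N=6, M+R=6
member 0 (0-1): L=1.8273, (cx,cy)=(0.8050,0.5932)
member 1 (0-2): L=2.8000, (cx,cy)=(1.0000,0.0000)
member 2 (1-2): L=1.7150, (cx,cy)=(0.7749,-0.6321)
solve A·x = −loads:
  F[0-1] = -3590.1264 N (compression)
  F[0-2] = +286.9934 N (tension)
  F[1-2] = -370.3535 N (compression)
  Rx@0 = +2603.1600 N
  Ry@0 = +2129.7936 N
  Ry@2 = +234.0864 N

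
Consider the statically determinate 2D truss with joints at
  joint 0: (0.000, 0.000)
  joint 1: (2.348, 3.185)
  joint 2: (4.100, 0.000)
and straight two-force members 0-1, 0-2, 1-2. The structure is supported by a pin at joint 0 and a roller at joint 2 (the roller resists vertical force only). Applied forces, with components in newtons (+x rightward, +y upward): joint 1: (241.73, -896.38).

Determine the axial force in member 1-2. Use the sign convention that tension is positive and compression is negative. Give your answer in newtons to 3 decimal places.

N=3 nodes, M=3 members, R=3 reactions → 2N=6, M+R=6
member 0 (0-1): L=3.9569, (cx,cy)=(0.5934,0.8049)
member 1 (0-2): L=4.1000, (cx,cy)=(1.0000,0.0000)
member 2 (1-2): L=3.6351, (cx,cy)=(0.4820,-0.8762)
solve A·x = −loads:
  F[0-1] = -242.5788 N (compression)
  F[0-2] = +385.6735 N (tension)
  F[1-2] = -800.1997 N (compression)
  Rx@0 = -241.7300 N
  Ry@0 = +195.2555 N
  Ry@2 = +701.1245 N

-800.200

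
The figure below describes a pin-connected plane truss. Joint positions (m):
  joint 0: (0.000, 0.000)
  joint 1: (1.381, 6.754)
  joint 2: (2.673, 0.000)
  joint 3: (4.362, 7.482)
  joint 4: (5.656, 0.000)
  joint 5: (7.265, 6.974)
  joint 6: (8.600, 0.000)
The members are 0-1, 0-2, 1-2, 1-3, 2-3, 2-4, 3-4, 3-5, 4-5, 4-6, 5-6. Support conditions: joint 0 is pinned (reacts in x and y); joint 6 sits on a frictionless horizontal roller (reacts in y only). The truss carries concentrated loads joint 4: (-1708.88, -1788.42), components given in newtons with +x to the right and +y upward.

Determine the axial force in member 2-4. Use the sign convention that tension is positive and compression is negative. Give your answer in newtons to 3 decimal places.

N=7 nodes, M=11 members, R=3 reactions → 2N=14, M+R=14
member 0 (0-1): L=6.8937, (cx,cy)=(0.2003,0.9797)
member 1 (0-2): L=2.6730, (cx,cy)=(1.0000,0.0000)
member 2 (1-2): L=6.8765, (cx,cy)=(0.1879,-0.9822)
member 3 (1-3): L=3.0686, (cx,cy)=(0.9715,0.2372)
member 4 (2-3): L=7.6703, (cx,cy)=(0.2202,0.9755)
member 5 (2-4): L=2.9830, (cx,cy)=(1.0000,0.0000)
member 6 (3-4): L=7.5931, (cx,cy)=(0.1704,-0.9854)
member 7 (3-5): L=2.9471, (cx,cy)=(0.9850,-0.1724)
member 8 (4-5): L=7.1572, (cx,cy)=(0.2248,0.9744)
member 9 (4-6): L=2.9440, (cx,cy)=(1.0000,0.0000)
member 10 (5-6): L=7.1006, (cx,cy)=(0.1880,-0.9822)
solve A·x = −loads:
  F[0-1] = -624.8889 N (compression)
  F[0-2] = -1583.6981 N (compression)
  F[1-2] = +565.7668 N (tension)
  F[1-3] = -238.2851 N (compression)
  F[2-3] = -569.6738 N (compression)
  F[2-4] = -1351.9551 N (compression)
  F[3-4] = +706.0653 N (tension)
  F[3-5] = -484.5036 N (compression)
  F[4-5] = +1121.3874 N (tension)
  F[4-6] = +225.1541 N (tension)
  F[5-6] = -1197.5543 N (compression)
  Rx@0 = +1708.8800 N
  Ry@0 = +612.2219 N
  Ry@6 = +1176.1981 N

-1351.955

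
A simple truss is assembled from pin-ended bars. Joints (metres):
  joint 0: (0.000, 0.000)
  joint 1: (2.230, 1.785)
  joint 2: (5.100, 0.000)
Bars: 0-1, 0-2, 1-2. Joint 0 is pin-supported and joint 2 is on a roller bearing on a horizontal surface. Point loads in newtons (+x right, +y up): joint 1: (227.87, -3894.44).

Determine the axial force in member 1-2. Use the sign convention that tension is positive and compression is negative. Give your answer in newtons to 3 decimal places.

N=3 nodes, M=3 members, R=3 reactions → 2N=6, M+R=6
member 0 (0-1): L=2.8564, (cx,cy)=(0.7807,0.6249)
member 1 (0-2): L=5.1000, (cx,cy)=(1.0000,0.0000)
member 2 (1-2): L=3.3798, (cx,cy)=(0.8492,-0.5281)
solve A·x = −loads:
  F[0-1] = -3379.4108 N (compression)
  F[0-2] = +2866.1693 N (tension)
  F[1-2] = -3375.3002 N (compression)
  Rx@0 = -227.8700 N
  Ry@0 = +2111.8225 N
  Ry@2 = +1782.6175 N

-3375.300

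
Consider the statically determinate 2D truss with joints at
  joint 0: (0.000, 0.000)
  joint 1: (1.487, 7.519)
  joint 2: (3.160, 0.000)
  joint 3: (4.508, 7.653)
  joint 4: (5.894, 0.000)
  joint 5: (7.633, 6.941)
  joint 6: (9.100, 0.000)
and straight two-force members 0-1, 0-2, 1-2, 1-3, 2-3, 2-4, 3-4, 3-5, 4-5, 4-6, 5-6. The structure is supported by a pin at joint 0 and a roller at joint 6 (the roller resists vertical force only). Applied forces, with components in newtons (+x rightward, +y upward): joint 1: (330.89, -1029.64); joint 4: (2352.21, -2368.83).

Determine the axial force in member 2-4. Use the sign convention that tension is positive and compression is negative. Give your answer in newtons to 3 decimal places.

N=7 nodes, M=11 members, R=3 reactions → 2N=14, M+R=14
member 0 (0-1): L=7.6646, (cx,cy)=(0.1940,0.9810)
member 1 (0-2): L=3.1600, (cx,cy)=(1.0000,0.0000)
member 2 (1-2): L=7.7029, (cx,cy)=(0.2172,-0.9761)
member 3 (1-3): L=3.0240, (cx,cy)=(0.9990,0.0443)
member 4 (2-3): L=7.7708, (cx,cy)=(0.1735,0.9848)
member 5 (2-4): L=2.7340, (cx,cy)=(1.0000,0.0000)
member 6 (3-4): L=7.7775, (cx,cy)=(0.1782,-0.9840)
member 7 (3-5): L=3.2051, (cx,cy)=(0.9750,-0.2221)
member 8 (4-5): L=7.1555, (cx,cy)=(0.2430,0.9700)
member 9 (4-6): L=3.2060, (cx,cy)=(1.0000,0.0000)
member 10 (5-6): L=7.0943, (cx,cy)=(0.2068,-0.9784)
solve A·x = −loads:
  F[0-1] = -1450.0966 N (compression)
  F[0-2] = +2964.4305 N (tension)
  F[1-2] = +371.0314 N (tension)
  F[1-3] = -693.4866 N (compression)
  F[2-3] = -367.7498 N (compression)
  F[2-4] = +3108.8088 N (tension)
  F[3-4] = +599.2090 N (tension)
  F[3-5] = -885.5078 N (compression)
  F[4-5] = +1834.2036 N (tension)
  F[4-6] = +417.6174 N (tension)
  F[5-6] = -2019.5755 N (compression)
  Rx@0 = -2683.1000 N
  Ry@0 = +1422.5447 N
  Ry@6 = +1975.9253 N

3108.809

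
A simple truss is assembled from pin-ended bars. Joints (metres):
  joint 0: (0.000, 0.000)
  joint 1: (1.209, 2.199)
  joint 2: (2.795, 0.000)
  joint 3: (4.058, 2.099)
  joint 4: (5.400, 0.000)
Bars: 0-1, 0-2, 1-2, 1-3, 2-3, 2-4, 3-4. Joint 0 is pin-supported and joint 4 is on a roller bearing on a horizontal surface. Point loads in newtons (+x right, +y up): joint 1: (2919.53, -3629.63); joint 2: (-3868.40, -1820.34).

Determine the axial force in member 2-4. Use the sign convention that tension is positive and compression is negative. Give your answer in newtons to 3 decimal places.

1882.077

N=5 nodes, M=7 members, R=3 reactions → 2N=10, M+R=10
member 0 (0-1): L=2.5094, (cx,cy)=(0.4818,0.8763)
member 1 (0-2): L=2.7950, (cx,cy)=(1.0000,0.0000)
member 2 (1-2): L=2.7113, (cx,cy)=(0.5850,-0.8111)
member 3 (1-3): L=2.8508, (cx,cy)=(0.9994,-0.0351)
member 4 (2-3): L=2.4497, (cx,cy)=(0.5156,0.8568)
member 5 (2-4): L=2.6050, (cx,cy)=(1.0000,0.0000)
member 6 (3-4): L=2.4913, (cx,cy)=(0.5387,-0.8425)
solve A·x = −loads:
  F[0-1] = -2860.0572 N (compression)
  F[0-2] = +429.0514 N (tension)
  F[1-2] = -1230.2506 N (compression)
  F[1-3] = -3580.0009 N (compression)
  F[2-3] = +3288.9830 N (tension)
  F[2-4] = +1882.0772 N (tension)
  F[3-4] = -3493.9571 N (compression)
  Rx@0 = +948.8700 N
  Ry@0 = +2506.2442 N
  Ry@4 = +2943.7258 N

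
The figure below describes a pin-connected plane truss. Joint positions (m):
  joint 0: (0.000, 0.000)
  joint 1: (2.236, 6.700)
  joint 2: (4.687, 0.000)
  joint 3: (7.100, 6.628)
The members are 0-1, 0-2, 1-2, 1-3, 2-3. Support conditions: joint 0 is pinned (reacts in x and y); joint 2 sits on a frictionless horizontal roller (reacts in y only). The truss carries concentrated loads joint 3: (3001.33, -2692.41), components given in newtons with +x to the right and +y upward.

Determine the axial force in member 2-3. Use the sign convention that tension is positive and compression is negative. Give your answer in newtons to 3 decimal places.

N=4 nodes, M=5 members, R=3 reactions → 2N=8, M+R=8
member 0 (0-1): L=7.0633, (cx,cy)=(0.3166,0.9486)
member 1 (0-2): L=4.6870, (cx,cy)=(1.0000,0.0000)
member 2 (1-2): L=7.1342, (cx,cy)=(0.3436,-0.9391)
member 3 (1-3): L=4.8645, (cx,cy)=(0.9999,-0.0148)
member 4 (2-3): L=7.0536, (cx,cy)=(0.3421,0.9397)
solve A·x = −loads:
  F[0-1] = +5935.6528 N (tension)
  F[0-2] = +1122.2950 N (tension)
  F[1-2] = -6057.7198 N (compression)
  F[1-3] = +3960.6251 N (tension)
  F[2-3] = -2802.9017 N (compression)
  Rx@0 = -3001.3300 N
  Ry@0 = -5630.3820 N
  Ry@2 = +8322.7920 N

-2802.902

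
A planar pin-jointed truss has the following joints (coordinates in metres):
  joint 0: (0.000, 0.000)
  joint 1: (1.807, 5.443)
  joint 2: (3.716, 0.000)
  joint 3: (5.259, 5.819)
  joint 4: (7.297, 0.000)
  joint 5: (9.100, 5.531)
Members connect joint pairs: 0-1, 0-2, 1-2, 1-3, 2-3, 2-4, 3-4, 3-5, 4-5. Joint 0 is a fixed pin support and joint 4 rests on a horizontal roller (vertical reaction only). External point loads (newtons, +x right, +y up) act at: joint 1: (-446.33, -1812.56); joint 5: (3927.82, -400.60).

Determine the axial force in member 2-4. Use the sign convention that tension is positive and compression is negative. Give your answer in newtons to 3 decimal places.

N=6 nodes, M=9 members, R=3 reactions → 2N=12, M+R=12
member 0 (0-1): L=5.7351, (cx,cy)=(0.3151,0.9491)
member 1 (0-2): L=3.7160, (cx,cy)=(1.0000,0.0000)
member 2 (1-2): L=5.7681, (cx,cy)=(0.3310,-0.9436)
member 3 (1-3): L=3.4724, (cx,cy)=(0.9941,0.1083)
member 4 (2-3): L=6.0201, (cx,cy)=(0.2563,0.9666)
member 5 (2-4): L=3.5810, (cx,cy)=(1.0000,0.0000)
member 6 (3-4): L=6.1656, (cx,cy)=(0.3305,-0.9438)
member 7 (3-5): L=3.8518, (cx,cy)=(0.9972,-0.0748)
member 8 (4-5): L=5.8175, (cx,cy)=(0.3099,0.9508)
solve A·x = −loads:
  F[0-1] = +1453.6082 N (tension)
  F[0-2] = +3023.4919 N (tension)
  F[1-2] = -3157.7514 N (compression)
  F[1-3] = +1960.9488 N (tension)
  F[2-3] = +3082.7747 N (tension)
  F[2-4] = +1188.2613 N (tension)
  F[3-4] = -3696.9784 N (compression)
  F[3-5] = +3972.6988 N (tension)
  F[4-5] = -108.9224 N (compression)
  Rx@0 = -3481.4900 N
  Ry@0 = -1379.5705 N
  Ry@4 = +3592.7305 N

1188.261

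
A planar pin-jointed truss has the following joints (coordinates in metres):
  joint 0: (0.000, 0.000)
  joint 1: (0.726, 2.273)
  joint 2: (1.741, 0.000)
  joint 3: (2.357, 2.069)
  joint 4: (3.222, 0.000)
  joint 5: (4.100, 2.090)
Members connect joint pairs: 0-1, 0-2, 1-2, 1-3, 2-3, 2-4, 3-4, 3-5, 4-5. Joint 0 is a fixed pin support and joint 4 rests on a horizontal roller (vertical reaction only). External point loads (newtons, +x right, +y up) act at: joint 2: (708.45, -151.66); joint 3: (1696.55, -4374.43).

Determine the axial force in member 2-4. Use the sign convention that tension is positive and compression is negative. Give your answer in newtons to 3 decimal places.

N=6 nodes, M=9 members, R=3 reactions → 2N=12, M+R=12
member 0 (0-1): L=2.3861, (cx,cy)=(0.3043,0.9526)
member 1 (0-2): L=1.7410, (cx,cy)=(1.0000,0.0000)
member 2 (1-2): L=2.4893, (cx,cy)=(0.4077,-0.9131)
member 3 (1-3): L=1.6437, (cx,cy)=(0.9923,-0.1241)
member 4 (2-3): L=2.1588, (cx,cy)=(0.2853,0.9584)
member 5 (2-4): L=1.4810, (cx,cy)=(1.0000,0.0000)
member 6 (3-4): L=2.2425, (cx,cy)=(0.3857,-0.9226)
member 7 (3-5): L=1.7431, (cx,cy)=(0.9999,0.0120)
member 8 (4-5): L=2.2669, (cx,cy)=(0.3873,0.9220)
solve A·x = −loads:
  F[0-1] = -162.3620 N (compression)
  F[0-2] = +2454.4000 N (tension)
  F[1-2] = +186.5715 N (tension)
  F[1-3] = -126.4505 N (compression)
  F[2-3] = -19.5092 N (compression)
  F[2-4] = +1827.5898 N (tension)
  F[3-4] = -4738.0847 N (compression)
  F[3-5] = -0.0000 N (compression)
  F[4-5] = +0.0000 N (tension)
  Rx@0 = -2405.0000 N
  Ry@0 = +154.6643 N
  Ry@4 = +4371.4257 N

1827.590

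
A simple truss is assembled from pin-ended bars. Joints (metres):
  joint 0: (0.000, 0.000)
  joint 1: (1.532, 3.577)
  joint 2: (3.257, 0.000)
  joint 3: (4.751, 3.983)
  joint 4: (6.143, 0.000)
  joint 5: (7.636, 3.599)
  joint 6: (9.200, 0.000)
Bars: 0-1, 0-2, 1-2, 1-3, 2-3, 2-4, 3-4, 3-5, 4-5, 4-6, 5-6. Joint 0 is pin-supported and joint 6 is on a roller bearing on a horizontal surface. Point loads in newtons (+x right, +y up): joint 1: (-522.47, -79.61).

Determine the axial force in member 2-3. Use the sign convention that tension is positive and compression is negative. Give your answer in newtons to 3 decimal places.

N=7 nodes, M=11 members, R=3 reactions → 2N=14, M+R=14
member 0 (0-1): L=3.8913, (cx,cy)=(0.3937,0.9192)
member 1 (0-2): L=3.2570, (cx,cy)=(1.0000,0.0000)
member 2 (1-2): L=3.9712, (cx,cy)=(0.4344,-0.9007)
member 3 (1-3): L=3.2445, (cx,cy)=(0.9921,0.1251)
member 4 (2-3): L=4.2540, (cx,cy)=(0.3512,0.9363)
member 5 (2-4): L=2.8860, (cx,cy)=(1.0000,0.0000)
member 6 (3-4): L=4.2192, (cx,cy)=(0.3299,-0.9440)
member 7 (3-5): L=2.9104, (cx,cy)=(0.9913,-0.1319)
member 8 (4-5): L=3.8964, (cx,cy)=(0.3832,0.9237)
member 9 (4-6): L=3.0570, (cx,cy)=(1.0000,0.0000)
member 10 (5-6): L=3.9241, (cx,cy)=(0.3986,-0.9171)
solve A·x = −loads:
  F[0-1] = -293.1687 N (compression)
  F[0-2] = -407.0488 N (compression)
  F[1-2] = +252.4509 N (tension)
  F[1-3] = +299.7464 N (tension)
  F[2-3] = -242.8607 N (compression)
  F[2-4] = -212.0975 N (compression)
  F[3-4] = +179.5930 N (tension)
  F[3-5] = +154.1945 N (tension)
  F[4-5] = -183.5467 N (compression)
  F[4-6] = -82.5160 N (compression)
  F[5-6] = +207.0362 N (tension)
  Rx@0 = +522.4700 N
  Ry@0 = +269.4918 N
  Ry@6 = -189.8818 N

-242.861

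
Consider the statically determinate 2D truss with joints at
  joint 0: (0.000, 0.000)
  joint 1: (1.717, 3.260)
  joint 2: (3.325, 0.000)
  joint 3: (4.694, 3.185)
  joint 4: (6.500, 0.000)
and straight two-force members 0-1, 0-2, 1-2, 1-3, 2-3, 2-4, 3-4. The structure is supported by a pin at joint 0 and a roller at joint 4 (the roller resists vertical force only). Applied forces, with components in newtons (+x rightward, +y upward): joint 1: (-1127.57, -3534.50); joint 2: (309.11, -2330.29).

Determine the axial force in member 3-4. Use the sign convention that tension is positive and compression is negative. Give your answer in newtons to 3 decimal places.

-1793.529

N=5 nodes, M=7 members, R=3 reactions → 2N=10, M+R=10
member 0 (0-1): L=3.6845, (cx,cy)=(0.4660,0.8848)
member 1 (0-2): L=3.3250, (cx,cy)=(1.0000,0.0000)
member 2 (1-2): L=3.6350, (cx,cy)=(0.4424,-0.8968)
member 3 (1-3): L=2.9779, (cx,cy)=(0.9997,-0.0252)
member 4 (2-3): L=3.4668, (cx,cy)=(0.3949,0.9187)
member 5 (2-4): L=3.1750, (cx,cy)=(1.0000,0.0000)
member 6 (3-4): L=3.6614, (cx,cy)=(0.4933,-0.8699)
solve A·x = −loads:
  F[0-1] = -4865.1772 N (compression)
  F[0-2] = +1448.7305 N (tension)
  F[1-2] = +901.9355 N (tension)
  F[1-3] = -1539.0936 N (compression)
  F[2-3] = +1655.9904 N (tension)
  F[2-4] = +884.6650 N (tension)
  F[3-4] = -1793.5292 N (compression)
  Rx@0 = +818.4600 N
  Ry@0 = +4304.6250 N
  Ry@4 = +1560.1650 N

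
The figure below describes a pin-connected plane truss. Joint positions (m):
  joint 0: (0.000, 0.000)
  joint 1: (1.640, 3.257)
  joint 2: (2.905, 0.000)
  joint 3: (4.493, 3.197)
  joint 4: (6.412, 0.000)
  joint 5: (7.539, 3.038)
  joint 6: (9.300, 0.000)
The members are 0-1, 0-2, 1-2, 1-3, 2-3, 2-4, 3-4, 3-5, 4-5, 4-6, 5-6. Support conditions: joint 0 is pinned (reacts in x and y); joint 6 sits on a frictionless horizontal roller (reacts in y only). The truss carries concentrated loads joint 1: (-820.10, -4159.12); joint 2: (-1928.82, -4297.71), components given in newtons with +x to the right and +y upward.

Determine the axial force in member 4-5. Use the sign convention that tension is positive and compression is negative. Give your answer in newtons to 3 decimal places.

N=7 nodes, M=11 members, R=3 reactions → 2N=14, M+R=14
member 0 (0-1): L=3.6466, (cx,cy)=(0.4497,0.8932)
member 1 (0-2): L=2.9050, (cx,cy)=(1.0000,0.0000)
member 2 (1-2): L=3.4940, (cx,cy)=(0.3620,-0.9322)
member 3 (1-3): L=2.8536, (cx,cy)=(0.9998,-0.0210)
member 4 (2-3): L=3.5697, (cx,cy)=(0.4449,0.8956)
member 5 (2-4): L=3.5070, (cx,cy)=(1.0000,0.0000)
member 6 (3-4): L=3.7287, (cx,cy)=(0.5147,-0.8574)
member 7 (3-5): L=3.0501, (cx,cy)=(0.9986,-0.0521)
member 8 (4-5): L=3.2403, (cx,cy)=(0.3478,0.9376)
member 9 (4-6): L=2.8880, (cx,cy)=(1.0000,0.0000)
member 10 (5-6): L=3.5115, (cx,cy)=(0.5015,-0.8652)
solve A·x = −loads:
  F[0-1] = -7465.7756 N (compression)
  F[0-2] = +608.6985 N (tension)
  F[1-2] = +2771.5146 N (tension)
  F[1-3] = -3541.7164 N (compression)
  F[2-3] = +1914.0383 N (tension)
  F[2-4] = +2689.4565 N (tension)
  F[3-4] = -1984.6194 N (compression)
  F[3-5] = -1670.3362 N (compression)
  F[4-5] = +1814.9217 N (tension)
  F[4-6] = +1036.8230 N (tension)
  F[5-6] = -2067.4583 N (compression)
  Rx@0 = +2748.9200 N
  Ry@0 = +6668.1484 N
  Ry@6 = +1788.6816 N

1814.922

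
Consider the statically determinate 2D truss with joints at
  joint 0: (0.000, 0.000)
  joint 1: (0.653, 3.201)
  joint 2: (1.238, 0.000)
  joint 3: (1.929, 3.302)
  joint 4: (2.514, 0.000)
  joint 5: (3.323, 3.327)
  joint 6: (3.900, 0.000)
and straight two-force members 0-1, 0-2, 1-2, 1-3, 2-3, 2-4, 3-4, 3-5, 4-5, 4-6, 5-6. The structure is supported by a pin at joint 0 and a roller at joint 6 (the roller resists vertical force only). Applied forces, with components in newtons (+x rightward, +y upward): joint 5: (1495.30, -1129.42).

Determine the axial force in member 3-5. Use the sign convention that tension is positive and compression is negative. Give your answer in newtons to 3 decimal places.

N=7 nodes, M=11 members, R=3 reactions → 2N=14, M+R=14
member 0 (0-1): L=3.2669, (cx,cy)=(0.1999,0.9798)
member 1 (0-2): L=1.2380, (cx,cy)=(1.0000,0.0000)
member 2 (1-2): L=3.2540, (cx,cy)=(0.1798,-0.9837)
member 3 (1-3): L=1.2800, (cx,cy)=(0.9969,0.0789)
member 4 (2-3): L=3.3735, (cx,cy)=(0.2048,0.9788)
member 5 (2-4): L=1.2760, (cx,cy)=(1.0000,0.0000)
member 6 (3-4): L=3.3534, (cx,cy)=(0.1744,-0.9847)
member 7 (3-5): L=1.3942, (cx,cy)=(0.9998,0.0179)
member 8 (4-5): L=3.4239, (cx,cy)=(0.2363,0.9717)
member 9 (4-6): L=1.3860, (cx,cy)=(1.0000,0.0000)
member 10 (5-6): L=3.3767, (cx,cy)=(0.1709,-0.9853)
solve A·x = −loads:
  F[0-1] = +1131.3402 N (tension)
  F[0-2] = +1269.1654 N (tension)
  F[1-2] = -1092.8646 N (compression)
  F[1-3] = +423.9292 N (tension)
  F[2-3] = +1098.3464 N (tension)
  F[2-4] = +847.7182 N (tension)
  F[3-4] = -1110.4492 N (compression)
  F[3-5] = +841.4336 N (tension)
  F[4-5] = +1125.2834 N (tension)
  F[4-6] = +388.1231 N (tension)
  F[5-6] = -2271.3363 N (compression)
  Rx@0 = -1495.3000 N
  Ry@0 = -1108.5097 N
  Ry@6 = +2237.9297 N

841.434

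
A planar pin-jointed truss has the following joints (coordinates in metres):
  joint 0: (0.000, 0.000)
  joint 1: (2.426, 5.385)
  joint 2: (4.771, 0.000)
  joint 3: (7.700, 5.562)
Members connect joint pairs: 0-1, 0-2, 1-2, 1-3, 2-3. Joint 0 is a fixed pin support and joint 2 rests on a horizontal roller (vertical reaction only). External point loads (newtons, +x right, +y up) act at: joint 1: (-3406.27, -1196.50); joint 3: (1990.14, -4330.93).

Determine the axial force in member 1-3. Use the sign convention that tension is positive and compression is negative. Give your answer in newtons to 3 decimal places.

4350.134

N=4 nodes, M=5 members, R=3 reactions → 2N=8, M+R=8
member 0 (0-1): L=5.9062, (cx,cy)=(0.4108,0.9117)
member 1 (0-2): L=4.7710, (cx,cy)=(1.0000,0.0000)
member 2 (1-2): L=5.8734, (cx,cy)=(0.3993,-0.9168)
member 3 (1-3): L=5.2770, (cx,cy)=(0.9994,0.0335)
member 4 (2-3): L=6.2861, (cx,cy)=(0.4659,0.8848)
solve A·x = −loads:
  F[0-1] = +599.0641 N (tension)
  F[0-2] = -1662.1967 N (compression)
  F[1-2] = -1741.6160 N (compression)
  F[1-3] = +4350.1337 N (tension)
  F[2-3] = -5059.6579 N (compression)
  Rx@0 = +1416.1300 N
  Ry@0 = -546.1950 N
  Ry@2 = +6073.6250 N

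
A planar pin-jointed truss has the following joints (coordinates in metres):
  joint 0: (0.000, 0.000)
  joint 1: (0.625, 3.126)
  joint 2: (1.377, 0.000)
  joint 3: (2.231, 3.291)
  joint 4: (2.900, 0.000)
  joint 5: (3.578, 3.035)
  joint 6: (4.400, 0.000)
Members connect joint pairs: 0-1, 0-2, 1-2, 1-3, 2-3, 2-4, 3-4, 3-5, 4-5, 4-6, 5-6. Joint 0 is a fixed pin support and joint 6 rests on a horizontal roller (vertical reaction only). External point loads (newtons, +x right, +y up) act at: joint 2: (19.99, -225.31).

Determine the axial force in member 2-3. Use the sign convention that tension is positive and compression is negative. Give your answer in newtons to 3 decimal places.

N=7 nodes, M=11 members, R=3 reactions → 2N=14, M+R=14
member 0 (0-1): L=3.1879, (cx,cy)=(0.1961,0.9806)
member 1 (0-2): L=1.3770, (cx,cy)=(1.0000,0.0000)
member 2 (1-2): L=3.2152, (cx,cy)=(0.2339,-0.9723)
member 3 (1-3): L=1.6145, (cx,cy)=(0.9948,0.1022)
member 4 (2-3): L=3.4000, (cx,cy)=(0.2512,0.9679)
member 5 (2-4): L=1.5230, (cx,cy)=(1.0000,0.0000)
member 6 (3-4): L=3.3583, (cx,cy)=(0.1992,-0.9800)
member 7 (3-5): L=1.3711, (cx,cy)=(0.9824,-0.1867)
member 8 (4-5): L=3.1098, (cx,cy)=(0.2180,0.9759)
member 9 (4-6): L=1.5000, (cx,cy)=(1.0000,0.0000)
member 10 (5-6): L=3.1443, (cx,cy)=(0.2614,-0.9652)
solve A·x = −loads:
  F[0-1] = -157.8619 N (compression)
  F[0-2] = +50.9397 N (tension)
  F[1-2] = +152.1826 N (tension)
  F[1-3] = -66.8941 N (compression)
  F[2-3] = +79.9103 N (tension)
  F[2-4] = +46.4722 N (tension)
  F[3-4] = -65.4706 N (compression)
  F[3-5] = -34.0284 N (compression)
  F[4-5] = +65.7398 N (tension)
  F[4-6] = +19.0974 N (tension)
  F[5-6] = -73.0522 N (compression)
  Rx@0 = -19.9900 N
  Ry@0 = +154.7982 N
  Ry@6 = +70.5118 N

79.910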